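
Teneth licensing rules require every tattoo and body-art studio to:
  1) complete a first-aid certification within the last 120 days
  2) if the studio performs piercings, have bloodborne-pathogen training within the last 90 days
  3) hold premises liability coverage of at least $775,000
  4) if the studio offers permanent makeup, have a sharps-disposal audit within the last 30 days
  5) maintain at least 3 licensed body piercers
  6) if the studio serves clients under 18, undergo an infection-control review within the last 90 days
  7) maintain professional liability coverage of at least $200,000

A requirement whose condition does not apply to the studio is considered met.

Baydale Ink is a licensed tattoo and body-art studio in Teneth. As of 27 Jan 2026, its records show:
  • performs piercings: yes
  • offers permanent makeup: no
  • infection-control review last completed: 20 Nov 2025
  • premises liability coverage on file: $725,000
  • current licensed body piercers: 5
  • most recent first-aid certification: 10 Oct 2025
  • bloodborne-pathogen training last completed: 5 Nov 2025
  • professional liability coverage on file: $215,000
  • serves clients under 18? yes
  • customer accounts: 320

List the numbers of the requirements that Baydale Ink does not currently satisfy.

1. first-aid certification 109 days ago vs limit 120 → met
2. condition 'performs piercings' holds; bloodborne-pathogen training 83 days ago vs limit 90 → met
3. premises liability coverage $725,000 < $775,000 → not met
4. condition 'offers permanent makeup' does not hold → requirement n/a → met
5. licensed body piercers 5 ≥ 3 → met
6. condition 'serves clients under 18' holds; infection-control review 68 days ago vs limit 90 → met
7. professional liability coverage $215,000 ≥ $200,000 → met
Not met: 3

3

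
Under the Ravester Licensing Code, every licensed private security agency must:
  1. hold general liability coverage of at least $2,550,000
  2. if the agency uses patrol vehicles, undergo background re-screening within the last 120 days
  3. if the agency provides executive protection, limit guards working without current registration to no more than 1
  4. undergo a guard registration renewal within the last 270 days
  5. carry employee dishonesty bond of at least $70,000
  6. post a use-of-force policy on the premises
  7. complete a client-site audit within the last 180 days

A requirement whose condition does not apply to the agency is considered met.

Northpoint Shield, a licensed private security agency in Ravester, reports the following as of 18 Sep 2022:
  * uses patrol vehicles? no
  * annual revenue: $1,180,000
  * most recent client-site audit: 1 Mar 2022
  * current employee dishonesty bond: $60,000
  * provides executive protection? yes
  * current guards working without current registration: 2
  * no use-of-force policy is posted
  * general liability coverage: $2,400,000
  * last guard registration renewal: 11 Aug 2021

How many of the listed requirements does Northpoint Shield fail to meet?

6

1. general liability coverage $2,400,000 < $2,550,000 → not met
2. condition 'uses patrol vehicles' does not hold → requirement n/a → met
3. condition 'provides executive protection' holds; guards working without current registration 2 > 1 → not met
4. guard registration renewal 403 days ago vs limit 270 → not met
5. employee dishonesty bond $60,000 < $70,000 → not met
6. use-of-force policy absent → not met
7. client-site audit 201 days ago vs limit 180 → not met
Not met: 6 of 7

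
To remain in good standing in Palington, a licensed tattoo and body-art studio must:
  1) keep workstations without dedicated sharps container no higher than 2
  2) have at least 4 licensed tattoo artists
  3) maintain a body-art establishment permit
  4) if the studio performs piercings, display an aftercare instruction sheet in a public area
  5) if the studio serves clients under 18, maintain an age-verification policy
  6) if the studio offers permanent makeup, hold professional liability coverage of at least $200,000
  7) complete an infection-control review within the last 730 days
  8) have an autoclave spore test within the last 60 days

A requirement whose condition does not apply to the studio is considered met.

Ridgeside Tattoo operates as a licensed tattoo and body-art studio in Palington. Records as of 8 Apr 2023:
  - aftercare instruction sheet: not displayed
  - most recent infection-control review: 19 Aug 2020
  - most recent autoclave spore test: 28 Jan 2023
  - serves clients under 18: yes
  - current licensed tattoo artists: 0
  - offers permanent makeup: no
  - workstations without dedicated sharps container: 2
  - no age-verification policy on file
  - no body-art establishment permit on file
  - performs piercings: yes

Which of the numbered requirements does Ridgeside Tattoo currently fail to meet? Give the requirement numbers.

2, 3, 4, 5, 7, 8

1. workstations without dedicated sharps container 2 ≤ 2 → met
2. licensed tattoo artists 0 < 4 → not met
3. body-art establishment permit absent → not met
4. condition 'performs piercings' holds; aftercare instruction sheet absent → not met
5. condition 'serves clients under 18' holds; age-verification policy absent → not met
6. condition 'offers permanent makeup' does not hold → requirement n/a → met
7. infection-control review 962 days ago vs limit 730 → not met
8. autoclave spore test 70 days ago vs limit 60 → not met
Not met: 2, 3, 4, 5, 7, 8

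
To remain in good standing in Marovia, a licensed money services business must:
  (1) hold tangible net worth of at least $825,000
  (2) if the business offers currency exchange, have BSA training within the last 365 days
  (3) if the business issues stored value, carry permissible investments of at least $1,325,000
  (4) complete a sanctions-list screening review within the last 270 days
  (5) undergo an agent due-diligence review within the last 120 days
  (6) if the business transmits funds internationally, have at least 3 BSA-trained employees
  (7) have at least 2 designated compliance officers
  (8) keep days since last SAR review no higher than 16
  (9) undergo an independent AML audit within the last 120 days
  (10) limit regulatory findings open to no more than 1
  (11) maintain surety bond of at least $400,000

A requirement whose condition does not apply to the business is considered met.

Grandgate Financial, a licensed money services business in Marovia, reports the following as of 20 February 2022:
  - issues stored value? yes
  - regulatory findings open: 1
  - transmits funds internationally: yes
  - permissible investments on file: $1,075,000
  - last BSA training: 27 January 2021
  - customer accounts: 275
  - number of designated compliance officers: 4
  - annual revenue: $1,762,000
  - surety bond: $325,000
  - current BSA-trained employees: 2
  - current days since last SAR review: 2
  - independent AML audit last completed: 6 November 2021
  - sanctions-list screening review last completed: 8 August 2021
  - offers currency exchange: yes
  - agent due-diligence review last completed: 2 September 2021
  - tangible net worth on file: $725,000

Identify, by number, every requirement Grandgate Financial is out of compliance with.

1, 2, 3, 5, 6, 11

1. tangible net worth $725,000 < $825,000 → not met
2. condition 'offers currency exchange' holds; BSA training 389 days ago vs limit 365 → not met
3. condition 'issues stored value' holds; permissible investments $1,075,000 < $1,325,000 → not met
4. sanctions-list screening review 196 days ago vs limit 270 → met
5. agent due-diligence review 171 days ago vs limit 120 → not met
6. condition 'transmits funds internationally' holds; BSA-trained employees 2 < 3 → not met
7. designated compliance officers 4 ≥ 2 → met
8. days since last SAR review 2 ≤ 16 → met
9. independent AML audit 106 days ago vs limit 120 → met
10. regulatory findings open 1 ≤ 1 → met
11. surety bond $325,000 < $400,000 → not met
Not met: 1, 2, 3, 5, 6, 11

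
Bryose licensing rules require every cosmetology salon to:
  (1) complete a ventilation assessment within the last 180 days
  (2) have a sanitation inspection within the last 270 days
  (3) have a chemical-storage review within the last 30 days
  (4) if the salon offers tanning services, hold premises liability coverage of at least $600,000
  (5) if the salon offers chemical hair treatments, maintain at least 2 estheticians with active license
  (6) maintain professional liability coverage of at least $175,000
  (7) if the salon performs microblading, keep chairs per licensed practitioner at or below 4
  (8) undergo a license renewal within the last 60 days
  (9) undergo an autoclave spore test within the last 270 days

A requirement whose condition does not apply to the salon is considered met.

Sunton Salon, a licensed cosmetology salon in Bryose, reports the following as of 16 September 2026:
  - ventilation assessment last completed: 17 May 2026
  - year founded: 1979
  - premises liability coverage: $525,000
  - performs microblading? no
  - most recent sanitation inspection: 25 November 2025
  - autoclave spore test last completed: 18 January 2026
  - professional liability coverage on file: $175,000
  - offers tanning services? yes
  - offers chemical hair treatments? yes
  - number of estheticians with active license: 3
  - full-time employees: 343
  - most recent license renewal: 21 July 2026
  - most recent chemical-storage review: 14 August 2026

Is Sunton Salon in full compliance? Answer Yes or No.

No

1. ventilation assessment 122 days ago vs limit 180 → met
2. sanitation inspection 295 days ago vs limit 270 → not met
3. chemical-storage review 33 days ago vs limit 30 → not met
4. condition 'offers tanning services' holds; premises liability coverage $525,000 < $600,000 → not met
5. condition 'offers chemical hair treatments' holds; estheticians with active license 3 ≥ 2 → met
6. professional liability coverage $175,000 ≥ $175,000 → met
7. condition 'performs microblading' does not hold → requirement n/a → met
8. license renewal 57 days ago vs limit 60 → met
9. autoclave spore test 241 days ago vs limit 270 → met
Not met: 2, 3, 4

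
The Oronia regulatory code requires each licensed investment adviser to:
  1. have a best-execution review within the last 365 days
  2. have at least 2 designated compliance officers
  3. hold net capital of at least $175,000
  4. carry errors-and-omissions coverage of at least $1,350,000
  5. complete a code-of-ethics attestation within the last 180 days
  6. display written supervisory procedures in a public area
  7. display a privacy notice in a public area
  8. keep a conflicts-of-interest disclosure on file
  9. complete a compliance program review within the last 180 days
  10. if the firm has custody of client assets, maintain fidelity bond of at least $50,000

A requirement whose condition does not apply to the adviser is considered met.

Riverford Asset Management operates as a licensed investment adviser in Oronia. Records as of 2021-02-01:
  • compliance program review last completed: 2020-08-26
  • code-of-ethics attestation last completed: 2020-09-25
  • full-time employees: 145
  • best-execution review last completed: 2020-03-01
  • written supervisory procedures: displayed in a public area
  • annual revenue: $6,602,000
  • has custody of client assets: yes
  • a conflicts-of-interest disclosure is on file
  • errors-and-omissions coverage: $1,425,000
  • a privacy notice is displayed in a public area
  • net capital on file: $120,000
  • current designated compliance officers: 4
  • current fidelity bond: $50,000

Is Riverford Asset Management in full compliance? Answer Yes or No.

No

1. best-execution review 337 days ago vs limit 365 → met
2. designated compliance officers 4 ≥ 2 → met
3. net capital $120,000 < $175,000 → not met
4. errors-and-omissions coverage $1,425,000 ≥ $1,350,000 → met
5. code-of-ethics attestation 129 days ago vs limit 180 → met
6. written supervisory procedures present → met
7. privacy notice present → met
8. conflicts-of-interest disclosure present → met
9. compliance program review 159 days ago vs limit 180 → met
10. condition 'has custody of client assets' holds; fidelity bond $50,000 ≥ $50,000 → met
Not met: 3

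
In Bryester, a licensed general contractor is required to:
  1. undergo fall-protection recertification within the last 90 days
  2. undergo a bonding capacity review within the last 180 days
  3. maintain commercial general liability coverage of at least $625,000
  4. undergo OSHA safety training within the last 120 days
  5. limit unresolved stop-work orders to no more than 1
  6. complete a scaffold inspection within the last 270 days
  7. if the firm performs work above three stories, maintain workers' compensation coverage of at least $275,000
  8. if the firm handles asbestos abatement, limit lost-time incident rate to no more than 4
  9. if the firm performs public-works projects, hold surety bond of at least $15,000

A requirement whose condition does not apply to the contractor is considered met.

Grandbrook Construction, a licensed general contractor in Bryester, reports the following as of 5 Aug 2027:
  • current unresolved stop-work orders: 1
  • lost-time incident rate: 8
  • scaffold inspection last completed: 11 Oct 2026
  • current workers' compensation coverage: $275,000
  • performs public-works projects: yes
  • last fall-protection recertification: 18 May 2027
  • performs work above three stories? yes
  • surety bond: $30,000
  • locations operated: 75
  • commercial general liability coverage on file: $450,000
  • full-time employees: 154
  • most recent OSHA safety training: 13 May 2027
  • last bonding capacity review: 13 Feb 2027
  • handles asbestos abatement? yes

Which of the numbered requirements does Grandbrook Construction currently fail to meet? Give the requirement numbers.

3, 6, 8

1. fall-protection recertification 79 days ago vs limit 90 → met
2. bonding capacity review 173 days ago vs limit 180 → met
3. commercial general liability coverage $450,000 < $625,000 → not met
4. OSHA safety training 84 days ago vs limit 120 → met
5. unresolved stop-work orders 1 ≤ 1 → met
6. scaffold inspection 298 days ago vs limit 270 → not met
7. condition 'performs work above three stories' holds; workers' compensation coverage $275,000 ≥ $275,000 → met
8. condition 'handles asbestos abatement' holds; lost-time incident rate 8 > 4 → not met
9. condition 'performs public-works projects' holds; surety bond $30,000 ≥ $15,000 → met
Not met: 3, 6, 8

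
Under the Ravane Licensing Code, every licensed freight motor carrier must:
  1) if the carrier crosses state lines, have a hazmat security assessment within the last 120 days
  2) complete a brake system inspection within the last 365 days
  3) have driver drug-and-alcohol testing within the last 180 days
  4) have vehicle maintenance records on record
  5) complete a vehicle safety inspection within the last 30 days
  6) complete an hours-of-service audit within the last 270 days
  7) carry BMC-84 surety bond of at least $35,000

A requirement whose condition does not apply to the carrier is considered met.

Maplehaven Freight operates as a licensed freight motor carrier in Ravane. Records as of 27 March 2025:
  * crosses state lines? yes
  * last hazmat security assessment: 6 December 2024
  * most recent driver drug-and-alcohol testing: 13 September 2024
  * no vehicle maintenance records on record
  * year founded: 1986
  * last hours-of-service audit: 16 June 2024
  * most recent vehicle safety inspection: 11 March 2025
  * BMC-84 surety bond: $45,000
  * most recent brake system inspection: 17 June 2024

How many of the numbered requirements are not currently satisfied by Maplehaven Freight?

3

1. condition 'crosses state lines' holds; hazmat security assessment 111 days ago vs limit 120 → met
2. brake system inspection 283 days ago vs limit 365 → met
3. driver drug-and-alcohol testing 195 days ago vs limit 180 → not met
4. vehicle maintenance records absent → not met
5. vehicle safety inspection 16 days ago vs limit 30 → met
6. hours-of-service audit 284 days ago vs limit 270 → not met
7. BMC-84 surety bond $45,000 ≥ $35,000 → met
Not met: 3 of 7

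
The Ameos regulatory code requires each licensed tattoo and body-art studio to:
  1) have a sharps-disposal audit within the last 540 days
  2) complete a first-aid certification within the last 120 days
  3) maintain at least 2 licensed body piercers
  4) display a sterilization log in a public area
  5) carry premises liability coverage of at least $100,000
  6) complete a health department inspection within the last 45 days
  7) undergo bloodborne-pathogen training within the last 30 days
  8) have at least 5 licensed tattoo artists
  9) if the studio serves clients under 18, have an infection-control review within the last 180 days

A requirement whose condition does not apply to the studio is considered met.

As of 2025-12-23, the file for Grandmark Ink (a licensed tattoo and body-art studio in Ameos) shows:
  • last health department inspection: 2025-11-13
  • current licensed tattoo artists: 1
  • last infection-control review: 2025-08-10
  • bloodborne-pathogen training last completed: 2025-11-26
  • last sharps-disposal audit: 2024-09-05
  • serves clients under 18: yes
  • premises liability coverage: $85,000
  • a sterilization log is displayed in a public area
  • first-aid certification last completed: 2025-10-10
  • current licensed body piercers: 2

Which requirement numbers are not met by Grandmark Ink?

5, 8

1. sharps-disposal audit 474 days ago vs limit 540 → met
2. first-aid certification 74 days ago vs limit 120 → met
3. licensed body piercers 2 ≥ 2 → met
4. sterilization log present → met
5. premises liability coverage $85,000 < $100,000 → not met
6. health department inspection 40 days ago vs limit 45 → met
7. bloodborne-pathogen training 27 days ago vs limit 30 → met
8. licensed tattoo artists 1 < 5 → not met
9. condition 'serves clients under 18' holds; infection-control review 135 days ago vs limit 180 → met
Not met: 5, 8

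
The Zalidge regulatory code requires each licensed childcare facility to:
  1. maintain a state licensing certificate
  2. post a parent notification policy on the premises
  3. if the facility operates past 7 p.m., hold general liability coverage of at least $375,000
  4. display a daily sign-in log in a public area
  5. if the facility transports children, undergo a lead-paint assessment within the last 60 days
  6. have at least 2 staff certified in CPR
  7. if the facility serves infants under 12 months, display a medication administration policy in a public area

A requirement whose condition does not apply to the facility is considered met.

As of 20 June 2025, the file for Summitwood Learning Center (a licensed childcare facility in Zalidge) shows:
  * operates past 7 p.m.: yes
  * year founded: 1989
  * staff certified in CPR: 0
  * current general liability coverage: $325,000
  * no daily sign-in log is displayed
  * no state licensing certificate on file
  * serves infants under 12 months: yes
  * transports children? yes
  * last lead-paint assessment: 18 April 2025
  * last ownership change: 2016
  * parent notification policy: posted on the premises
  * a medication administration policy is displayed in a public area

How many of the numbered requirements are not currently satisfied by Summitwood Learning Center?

5

1. state licensing certificate absent → not met
2. parent notification policy present → met
3. condition 'operates past 7 p.m.' holds; general liability coverage $325,000 < $375,000 → not met
4. daily sign-in log absent → not met
5. condition 'transports children' holds; lead-paint assessment 63 days ago vs limit 60 → not met
6. staff certified in CPR 0 < 2 → not met
7. condition 'serves infants under 12 months' holds; medication administration policy present → met
Not met: 5 of 7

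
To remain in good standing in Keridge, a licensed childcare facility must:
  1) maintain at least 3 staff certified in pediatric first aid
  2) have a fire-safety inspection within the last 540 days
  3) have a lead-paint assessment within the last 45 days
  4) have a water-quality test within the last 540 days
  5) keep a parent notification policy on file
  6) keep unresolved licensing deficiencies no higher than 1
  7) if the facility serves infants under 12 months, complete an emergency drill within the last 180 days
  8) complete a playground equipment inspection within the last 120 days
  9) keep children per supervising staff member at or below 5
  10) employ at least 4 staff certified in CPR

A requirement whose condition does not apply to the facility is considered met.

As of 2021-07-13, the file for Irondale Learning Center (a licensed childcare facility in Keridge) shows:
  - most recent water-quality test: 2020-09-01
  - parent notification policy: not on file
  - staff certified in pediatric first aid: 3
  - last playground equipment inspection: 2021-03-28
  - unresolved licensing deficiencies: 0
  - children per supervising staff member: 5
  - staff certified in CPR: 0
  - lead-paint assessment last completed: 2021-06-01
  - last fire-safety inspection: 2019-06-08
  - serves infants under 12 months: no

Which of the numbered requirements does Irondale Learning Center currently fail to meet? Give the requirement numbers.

1. staff certified in pediatric first aid 3 ≥ 3 → met
2. fire-safety inspection 766 days ago vs limit 540 → not met
3. lead-paint assessment 42 days ago vs limit 45 → met
4. water-quality test 315 days ago vs limit 540 → met
5. parent notification policy absent → not met
6. unresolved licensing deficiencies 0 ≤ 1 → met
7. condition 'serves infants under 12 months' does not hold → requirement n/a → met
8. playground equipment inspection 107 days ago vs limit 120 → met
9. children per supervising staff member 5 ≤ 5 → met
10. staff certified in CPR 0 < 4 → not met
Not met: 2, 5, 10

2, 5, 10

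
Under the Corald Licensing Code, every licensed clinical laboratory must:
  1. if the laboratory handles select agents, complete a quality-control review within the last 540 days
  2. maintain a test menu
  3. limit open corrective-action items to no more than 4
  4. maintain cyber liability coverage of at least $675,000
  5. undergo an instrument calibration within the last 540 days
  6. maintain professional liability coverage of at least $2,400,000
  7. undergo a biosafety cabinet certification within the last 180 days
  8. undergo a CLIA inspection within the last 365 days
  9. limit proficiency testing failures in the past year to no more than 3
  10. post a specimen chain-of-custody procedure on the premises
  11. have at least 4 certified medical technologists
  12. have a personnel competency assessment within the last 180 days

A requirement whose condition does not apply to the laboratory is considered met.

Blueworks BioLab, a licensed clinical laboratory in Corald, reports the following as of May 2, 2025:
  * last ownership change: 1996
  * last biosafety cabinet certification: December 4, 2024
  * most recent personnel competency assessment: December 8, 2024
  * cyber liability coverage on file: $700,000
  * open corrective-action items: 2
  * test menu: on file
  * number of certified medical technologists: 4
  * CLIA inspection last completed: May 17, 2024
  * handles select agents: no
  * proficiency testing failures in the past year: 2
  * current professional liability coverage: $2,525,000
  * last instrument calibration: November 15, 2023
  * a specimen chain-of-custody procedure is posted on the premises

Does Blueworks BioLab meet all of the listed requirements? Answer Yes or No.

Yes

1. condition 'handles select agents' does not hold → requirement n/a → met
2. test menu present → met
3. open corrective-action items 2 ≤ 4 → met
4. cyber liability coverage $700,000 ≥ $675,000 → met
5. instrument calibration 534 days ago vs limit 540 → met
6. professional liability coverage $2,525,000 ≥ $2,400,000 → met
7. biosafety cabinet certification 149 days ago vs limit 180 → met
8. CLIA inspection 350 days ago vs limit 365 → met
9. proficiency testing failures in the past year 2 ≤ 3 → met
10. specimen chain-of-custody procedure present → met
11. certified medical technologists 4 ≥ 4 → met
12. personnel competency assessment 145 days ago vs limit 180 → met
All met.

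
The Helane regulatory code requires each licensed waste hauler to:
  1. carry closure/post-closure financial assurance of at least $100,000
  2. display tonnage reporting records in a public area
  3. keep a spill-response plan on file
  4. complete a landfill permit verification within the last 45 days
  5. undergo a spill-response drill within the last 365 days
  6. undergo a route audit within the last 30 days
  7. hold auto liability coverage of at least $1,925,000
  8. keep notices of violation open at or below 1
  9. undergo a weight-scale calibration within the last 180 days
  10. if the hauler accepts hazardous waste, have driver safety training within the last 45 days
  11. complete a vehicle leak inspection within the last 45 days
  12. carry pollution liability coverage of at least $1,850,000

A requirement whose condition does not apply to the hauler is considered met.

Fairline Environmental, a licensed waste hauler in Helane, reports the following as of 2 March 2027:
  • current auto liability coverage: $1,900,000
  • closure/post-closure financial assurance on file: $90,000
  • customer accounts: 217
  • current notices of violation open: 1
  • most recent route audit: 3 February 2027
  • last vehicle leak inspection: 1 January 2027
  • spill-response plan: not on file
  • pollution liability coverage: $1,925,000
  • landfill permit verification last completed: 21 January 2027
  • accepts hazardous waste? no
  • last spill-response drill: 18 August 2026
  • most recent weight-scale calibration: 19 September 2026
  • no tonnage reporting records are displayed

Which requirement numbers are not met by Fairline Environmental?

1. closure/post-closure financial assurance $90,000 < $100,000 → not met
2. tonnage reporting records absent → not met
3. spill-response plan absent → not met
4. landfill permit verification 40 days ago vs limit 45 → met
5. spill-response drill 196 days ago vs limit 365 → met
6. route audit 27 days ago vs limit 30 → met
7. auto liability coverage $1,900,000 < $1,925,000 → not met
8. notices of violation open 1 ≤ 1 → met
9. weight-scale calibration 164 days ago vs limit 180 → met
10. condition 'accepts hazardous waste' does not hold → requirement n/a → met
11. vehicle leak inspection 60 days ago vs limit 45 → not met
12. pollution liability coverage $1,925,000 ≥ $1,850,000 → met
Not met: 1, 2, 3, 7, 11

1, 2, 3, 7, 11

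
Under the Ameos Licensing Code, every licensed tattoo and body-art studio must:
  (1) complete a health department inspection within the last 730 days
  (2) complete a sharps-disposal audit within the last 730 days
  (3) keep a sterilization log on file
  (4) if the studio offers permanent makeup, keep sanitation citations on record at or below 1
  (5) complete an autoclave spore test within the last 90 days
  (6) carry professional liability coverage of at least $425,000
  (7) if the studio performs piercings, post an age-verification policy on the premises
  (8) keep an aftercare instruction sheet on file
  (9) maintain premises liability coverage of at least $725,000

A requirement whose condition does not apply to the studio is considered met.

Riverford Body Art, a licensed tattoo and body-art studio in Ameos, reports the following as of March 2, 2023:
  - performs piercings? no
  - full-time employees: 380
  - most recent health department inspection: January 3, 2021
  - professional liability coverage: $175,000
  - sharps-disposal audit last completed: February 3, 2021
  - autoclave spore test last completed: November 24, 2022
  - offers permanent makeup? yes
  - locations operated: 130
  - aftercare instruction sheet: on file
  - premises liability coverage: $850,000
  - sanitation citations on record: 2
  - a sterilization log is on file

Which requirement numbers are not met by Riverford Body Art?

1, 2, 4, 5, 6

1. health department inspection 788 days ago vs limit 730 → not met
2. sharps-disposal audit 757 days ago vs limit 730 → not met
3. sterilization log present → met
4. condition 'offers permanent makeup' holds; sanitation citations on record 2 > 1 → not met
5. autoclave spore test 98 days ago vs limit 90 → not met
6. professional liability coverage $175,000 < $425,000 → not met
7. condition 'performs piercings' does not hold → requirement n/a → met
8. aftercare instruction sheet present → met
9. premises liability coverage $850,000 ≥ $725,000 → met
Not met: 1, 2, 4, 5, 6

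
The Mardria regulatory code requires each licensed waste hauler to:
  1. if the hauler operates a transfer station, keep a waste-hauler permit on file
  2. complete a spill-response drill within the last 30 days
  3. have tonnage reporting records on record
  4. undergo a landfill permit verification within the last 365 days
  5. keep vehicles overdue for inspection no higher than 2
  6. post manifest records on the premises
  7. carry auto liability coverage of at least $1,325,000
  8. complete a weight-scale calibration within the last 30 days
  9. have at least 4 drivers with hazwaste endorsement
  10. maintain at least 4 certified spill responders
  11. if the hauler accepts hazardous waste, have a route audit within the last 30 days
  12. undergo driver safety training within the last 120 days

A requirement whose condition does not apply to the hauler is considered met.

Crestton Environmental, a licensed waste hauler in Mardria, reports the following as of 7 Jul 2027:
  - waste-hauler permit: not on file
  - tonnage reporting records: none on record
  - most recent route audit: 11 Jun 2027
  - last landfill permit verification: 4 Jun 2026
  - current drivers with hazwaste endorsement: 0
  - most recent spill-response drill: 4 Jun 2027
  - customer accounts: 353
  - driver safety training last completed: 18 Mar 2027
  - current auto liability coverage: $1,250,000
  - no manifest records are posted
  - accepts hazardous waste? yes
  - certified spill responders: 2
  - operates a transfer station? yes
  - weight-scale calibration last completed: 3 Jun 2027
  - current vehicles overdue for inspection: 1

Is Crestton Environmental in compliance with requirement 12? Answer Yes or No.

Yes

12. driver safety training 111 days ago vs limit 120 → met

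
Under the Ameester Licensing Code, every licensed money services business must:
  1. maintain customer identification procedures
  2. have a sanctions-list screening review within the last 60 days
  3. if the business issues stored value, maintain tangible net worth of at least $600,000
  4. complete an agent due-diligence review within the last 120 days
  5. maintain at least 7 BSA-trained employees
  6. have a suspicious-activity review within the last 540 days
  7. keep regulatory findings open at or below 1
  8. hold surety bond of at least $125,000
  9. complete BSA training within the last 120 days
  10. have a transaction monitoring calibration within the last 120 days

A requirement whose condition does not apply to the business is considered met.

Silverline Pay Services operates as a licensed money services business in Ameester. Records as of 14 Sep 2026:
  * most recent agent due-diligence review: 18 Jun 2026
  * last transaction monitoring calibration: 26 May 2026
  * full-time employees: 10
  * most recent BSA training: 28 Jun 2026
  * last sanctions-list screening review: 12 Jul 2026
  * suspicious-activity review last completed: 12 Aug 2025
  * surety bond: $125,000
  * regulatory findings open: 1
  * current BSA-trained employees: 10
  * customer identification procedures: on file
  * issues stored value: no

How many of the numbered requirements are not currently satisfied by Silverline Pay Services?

1. customer identification procedures present → met
2. sanctions-list screening review 64 days ago vs limit 60 → not met
3. condition 'issues stored value' does not hold → requirement n/a → met
4. agent due-diligence review 88 days ago vs limit 120 → met
5. BSA-trained employees 10 ≥ 7 → met
6. suspicious-activity review 398 days ago vs limit 540 → met
7. regulatory findings open 1 ≤ 1 → met
8. surety bond $125,000 ≥ $125,000 → met
9. BSA training 78 days ago vs limit 120 → met
10. transaction monitoring calibration 111 days ago vs limit 120 → met
Not met: 1 of 10

1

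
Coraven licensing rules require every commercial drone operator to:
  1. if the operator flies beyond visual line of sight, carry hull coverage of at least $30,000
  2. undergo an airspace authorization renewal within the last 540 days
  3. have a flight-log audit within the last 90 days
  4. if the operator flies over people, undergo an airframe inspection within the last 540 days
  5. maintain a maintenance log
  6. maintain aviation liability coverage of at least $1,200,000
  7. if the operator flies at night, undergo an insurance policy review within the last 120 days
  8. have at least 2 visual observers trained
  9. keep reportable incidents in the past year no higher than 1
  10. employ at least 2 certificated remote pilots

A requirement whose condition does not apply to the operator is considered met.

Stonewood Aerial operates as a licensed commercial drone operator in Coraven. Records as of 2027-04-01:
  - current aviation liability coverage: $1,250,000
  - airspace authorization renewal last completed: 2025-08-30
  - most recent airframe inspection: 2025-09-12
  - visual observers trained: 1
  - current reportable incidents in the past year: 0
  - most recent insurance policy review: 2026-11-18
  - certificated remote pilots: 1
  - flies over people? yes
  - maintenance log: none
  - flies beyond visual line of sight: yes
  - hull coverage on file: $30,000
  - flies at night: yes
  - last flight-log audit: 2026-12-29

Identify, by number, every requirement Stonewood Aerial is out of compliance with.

2, 3, 4, 5, 7, 8, 10

1. condition 'flies beyond visual line of sight' holds; hull coverage $30,000 ≥ $30,000 → met
2. airspace authorization renewal 579 days ago vs limit 540 → not met
3. flight-log audit 93 days ago vs limit 90 → not met
4. condition 'flies over people' holds; airframe inspection 566 days ago vs limit 540 → not met
5. maintenance log absent → not met
6. aviation liability coverage $1,250,000 ≥ $1,200,000 → met
7. condition 'flies at night' holds; insurance policy review 134 days ago vs limit 120 → not met
8. visual observers trained 1 < 2 → not met
9. reportable incidents in the past year 0 ≤ 1 → met
10. certificated remote pilots 1 < 2 → not met
Not met: 2, 3, 4, 5, 7, 8, 10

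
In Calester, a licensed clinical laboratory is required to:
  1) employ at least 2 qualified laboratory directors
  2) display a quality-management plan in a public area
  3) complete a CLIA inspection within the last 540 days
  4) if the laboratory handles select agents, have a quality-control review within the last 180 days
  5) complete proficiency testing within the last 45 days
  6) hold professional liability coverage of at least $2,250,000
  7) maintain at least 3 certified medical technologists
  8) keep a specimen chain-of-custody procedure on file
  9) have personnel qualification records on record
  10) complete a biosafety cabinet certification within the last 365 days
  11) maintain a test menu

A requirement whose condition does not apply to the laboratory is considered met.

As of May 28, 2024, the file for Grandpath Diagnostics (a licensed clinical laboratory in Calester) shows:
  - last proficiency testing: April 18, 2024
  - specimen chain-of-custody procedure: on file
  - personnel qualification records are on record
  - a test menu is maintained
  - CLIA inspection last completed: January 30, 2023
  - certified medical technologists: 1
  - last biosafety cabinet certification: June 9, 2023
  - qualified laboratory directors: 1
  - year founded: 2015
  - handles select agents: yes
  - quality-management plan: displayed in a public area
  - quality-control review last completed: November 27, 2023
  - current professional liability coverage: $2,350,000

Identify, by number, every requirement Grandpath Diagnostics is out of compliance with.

1, 4, 7

1. qualified laboratory directors 1 < 2 → not met
2. quality-management plan present → met
3. CLIA inspection 484 days ago vs limit 540 → met
4. condition 'handles select agents' holds; quality-control review 183 days ago vs limit 180 → not met
5. proficiency testing 40 days ago vs limit 45 → met
6. professional liability coverage $2,350,000 ≥ $2,250,000 → met
7. certified medical technologists 1 < 3 → not met
8. specimen chain-of-custody procedure present → met
9. personnel qualification records present → met
10. biosafety cabinet certification 354 days ago vs limit 365 → met
11. test menu present → met
Not met: 1, 4, 7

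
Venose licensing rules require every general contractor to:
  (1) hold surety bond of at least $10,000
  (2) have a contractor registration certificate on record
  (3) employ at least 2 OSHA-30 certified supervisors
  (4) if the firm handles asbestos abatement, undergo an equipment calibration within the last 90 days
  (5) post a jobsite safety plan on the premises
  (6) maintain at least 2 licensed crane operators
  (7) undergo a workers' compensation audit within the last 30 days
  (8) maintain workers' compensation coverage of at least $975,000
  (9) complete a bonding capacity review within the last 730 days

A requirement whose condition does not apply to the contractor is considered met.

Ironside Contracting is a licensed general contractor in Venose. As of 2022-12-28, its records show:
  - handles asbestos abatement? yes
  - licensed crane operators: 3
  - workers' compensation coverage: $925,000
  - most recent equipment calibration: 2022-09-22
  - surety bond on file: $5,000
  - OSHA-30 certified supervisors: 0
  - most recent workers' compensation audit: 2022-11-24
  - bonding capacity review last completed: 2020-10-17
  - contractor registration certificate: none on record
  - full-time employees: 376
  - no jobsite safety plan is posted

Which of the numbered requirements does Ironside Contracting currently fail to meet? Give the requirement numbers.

1. surety bond $5,000 < $10,000 → not met
2. contractor registration certificate absent → not met
3. OSHA-30 certified supervisors 0 < 2 → not met
4. condition 'handles asbestos abatement' holds; equipment calibration 97 days ago vs limit 90 → not met
5. jobsite safety plan absent → not met
6. licensed crane operators 3 ≥ 2 → met
7. workers' compensation audit 34 days ago vs limit 30 → not met
8. workers' compensation coverage $925,000 < $975,000 → not met
9. bonding capacity review 802 days ago vs limit 730 → not met
Not met: 1, 2, 3, 4, 5, 7, 8, 9

1, 2, 3, 4, 5, 7, 8, 9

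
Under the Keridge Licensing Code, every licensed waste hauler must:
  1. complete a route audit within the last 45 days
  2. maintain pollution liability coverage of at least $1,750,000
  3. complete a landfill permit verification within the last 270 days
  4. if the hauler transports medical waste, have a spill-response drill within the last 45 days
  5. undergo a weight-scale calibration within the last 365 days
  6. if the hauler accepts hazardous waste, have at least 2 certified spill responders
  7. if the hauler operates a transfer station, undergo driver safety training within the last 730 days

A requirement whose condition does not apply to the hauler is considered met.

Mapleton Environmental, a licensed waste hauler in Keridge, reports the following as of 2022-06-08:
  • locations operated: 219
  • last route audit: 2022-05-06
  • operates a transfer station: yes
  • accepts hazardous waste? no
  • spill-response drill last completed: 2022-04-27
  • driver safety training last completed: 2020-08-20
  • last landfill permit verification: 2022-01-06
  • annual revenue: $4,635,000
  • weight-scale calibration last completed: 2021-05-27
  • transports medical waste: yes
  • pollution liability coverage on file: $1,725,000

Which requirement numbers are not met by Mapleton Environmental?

2, 5

1. route audit 33 days ago vs limit 45 → met
2. pollution liability coverage $1,725,000 < $1,750,000 → not met
3. landfill permit verification 153 days ago vs limit 270 → met
4. condition 'transports medical waste' holds; spill-response drill 42 days ago vs limit 45 → met
5. weight-scale calibration 377 days ago vs limit 365 → not met
6. condition 'accepts hazardous waste' does not hold → requirement n/a → met
7. condition 'operates a transfer station' holds; driver safety training 657 days ago vs limit 730 → met
Not met: 2, 5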